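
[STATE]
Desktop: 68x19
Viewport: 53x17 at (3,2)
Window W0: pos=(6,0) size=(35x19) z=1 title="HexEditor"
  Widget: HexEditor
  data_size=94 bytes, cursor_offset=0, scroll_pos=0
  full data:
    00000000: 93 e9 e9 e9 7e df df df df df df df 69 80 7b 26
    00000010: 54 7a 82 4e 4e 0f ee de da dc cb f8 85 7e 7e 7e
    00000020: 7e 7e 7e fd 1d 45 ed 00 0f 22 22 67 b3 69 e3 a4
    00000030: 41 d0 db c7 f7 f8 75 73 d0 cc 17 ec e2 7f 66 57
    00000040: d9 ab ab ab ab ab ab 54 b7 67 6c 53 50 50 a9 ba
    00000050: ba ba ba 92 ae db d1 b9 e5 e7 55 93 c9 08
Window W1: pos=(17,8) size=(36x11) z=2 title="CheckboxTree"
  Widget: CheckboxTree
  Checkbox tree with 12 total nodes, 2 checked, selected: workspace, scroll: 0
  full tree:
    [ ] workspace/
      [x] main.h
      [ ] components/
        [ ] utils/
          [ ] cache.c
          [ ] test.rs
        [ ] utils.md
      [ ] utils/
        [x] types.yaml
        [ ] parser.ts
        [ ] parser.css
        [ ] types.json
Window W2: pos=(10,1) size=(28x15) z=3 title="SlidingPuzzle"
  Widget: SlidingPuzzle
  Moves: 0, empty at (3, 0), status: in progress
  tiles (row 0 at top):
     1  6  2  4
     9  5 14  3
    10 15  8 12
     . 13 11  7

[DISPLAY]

   ┠───┃ SlidingPuzzle            ┃──┨               
   ┃000┠──────────────────────────┨df┃               
   ┃000┃┌────┬────┬────┬────┐     ┃de┃               
   ┃000┃│  1 │  6 │  2 │  4 │     ┃00┃               
   ┃000┃├────┼────┼────┼────┤     ┃73┃               
   ┃000┃│  9 │  5 │ 14 │  3 │     ┃54┃               
   ┃000┃├────┼────┼────┼────┤     ┃━━━━━━━━━━━━━━┓   
   ┃   ┃│ 10 │ 15 │  8 │ 12 │     ┃              ┃   
   ┃   ┃├────┼────┼────┼────┤     ┃──────────────┨   
   ┃   ┃│    │ 13 │ 11 │  7 │     ┃              ┃   
   ┃   ┃└────┴────┴────┴────┘     ┃              ┃   
   ┃   ┃Moves: 0                  ┃              ┃   
   ┃   ┃                          ┃              ┃   
   ┃   ┗━━━━━━━━━━━━━━━━━━━━━━━━━━┛              ┃   
   ┃          ┃       [ ] test.rs                ┃   
   ┃          ┃     [ ] utils.md                 ┃   
   ┗━━━━━━━━━━┗━━━━━━━━━━━━━━━━━━━━━━━━━━━━━━━━━━┛   


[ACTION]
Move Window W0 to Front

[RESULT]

   ┠─────────────────────────────────┨               
   ┃00000000  93 e9 e9 e9 7e df df df┃               
   ┃00000010  54 7a 82 4e 4e 0f ee de┃               
   ┃00000020  7e 7e 7e fd 1d 45 ed 00┃               
   ┃00000030  41 d0 db c7 f7 f8 75 73┃               
   ┃00000040  d9 ab ab ab ab ab ab 54┃               
   ┃00000050  ba ba ba 92 ae db d1 b9┃━━━━━━━━━━━┓   
   ┃                                 ┃           ┃   
   ┃                                 ┃───────────┨   
   ┃                                 ┃           ┃   
   ┃                                 ┃           ┃   
   ┃                                 ┃           ┃   
   ┃                                 ┃           ┃   
   ┃                                 ┃           ┃   
   ┃                                 ┃           ┃   
   ┃                                 ┃           ┃   
   ┗━━━━━━━━━━━━━━━━━━━━━━━━━━━━━━━━━┛━━━━━━━━━━━┛   


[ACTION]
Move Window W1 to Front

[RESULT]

   ┠─────────────────────────────────┨               
   ┃00000000  93 e9 e9 e9 7e df df df┃               
   ┃00000010  54 7a 82 4e 4e 0f ee de┃               
   ┃00000020  7e 7e 7e fd 1d 45 ed 00┃               
   ┃00000030  41 d0 db c7 f7 f8 75 73┃               
   ┃00000040  d9 ab ab ab ab ab ab 54┃               
   ┃00000050  ┏━━━━━━━━━━━━━━━━━━━━━━━━━━━━━━━━━━┓   
   ┃          ┃ CheckboxTree                     ┃   
   ┃          ┠──────────────────────────────────┨   
   ┃          ┃>[-] workspace/                   ┃   
   ┃          ┃   [x] main.h                     ┃   
   ┃          ┃   [ ] components/                ┃   
   ┃          ┃     [ ] utils/                   ┃   
   ┃          ┃       [ ] cache.c                ┃   
   ┃          ┃       [ ] test.rs                ┃   
   ┃          ┃     [ ] utils.md                 ┃   
   ┗━━━━━━━━━━┗━━━━━━━━━━━━━━━━━━━━━━━━━━━━━━━━━━┛   


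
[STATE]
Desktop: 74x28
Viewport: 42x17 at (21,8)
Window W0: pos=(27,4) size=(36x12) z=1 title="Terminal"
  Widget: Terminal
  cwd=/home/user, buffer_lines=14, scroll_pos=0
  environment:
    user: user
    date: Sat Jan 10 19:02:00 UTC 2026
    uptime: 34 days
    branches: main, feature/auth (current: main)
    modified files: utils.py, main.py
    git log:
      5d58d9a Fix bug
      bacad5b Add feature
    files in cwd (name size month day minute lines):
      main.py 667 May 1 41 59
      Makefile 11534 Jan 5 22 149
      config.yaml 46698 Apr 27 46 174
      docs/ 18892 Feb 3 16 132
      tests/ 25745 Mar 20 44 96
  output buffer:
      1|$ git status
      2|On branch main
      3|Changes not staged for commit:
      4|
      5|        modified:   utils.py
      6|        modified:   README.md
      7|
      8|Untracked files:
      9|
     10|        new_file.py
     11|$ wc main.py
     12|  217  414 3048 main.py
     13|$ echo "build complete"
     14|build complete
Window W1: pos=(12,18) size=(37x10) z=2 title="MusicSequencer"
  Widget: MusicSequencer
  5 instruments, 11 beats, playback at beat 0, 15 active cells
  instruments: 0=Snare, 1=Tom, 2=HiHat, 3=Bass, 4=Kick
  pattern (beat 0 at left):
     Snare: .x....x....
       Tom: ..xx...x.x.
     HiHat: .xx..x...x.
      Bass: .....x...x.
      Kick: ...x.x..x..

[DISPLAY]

      ┃On branch main                    ┃
      ┃Changes not staged for commit:    ┃
      ┃                                  ┃
      ┃        modified:   utils.py      ┃
      ┃        modified:   README.md     ┃
      ┃                                  ┃
      ┃Untracked files:                  ┃
      ┗━━━━━━━━━━━━━━━━━━━━━━━━━━━━━━━━━━┛
                                          
                                          
━━━━━━━━━━━━━━━━━━━━━━━━━━━┓              
quencer                    ┃              
───────────────────────────┨              
234567890                  ┃              
····█····                  ┃              
██···█·█·                  ┃              
█··█···█·                  ┃              


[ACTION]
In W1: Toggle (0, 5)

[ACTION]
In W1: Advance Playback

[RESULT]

      ┃On branch main                    ┃
      ┃Changes not staged for commit:    ┃
      ┃                                  ┃
      ┃        modified:   utils.py      ┃
      ┃        modified:   README.md     ┃
      ┃                                  ┃
      ┃Untracked files:                  ┃
      ┗━━━━━━━━━━━━━━━━━━━━━━━━━━━━━━━━━━┛
                                          
                                          
━━━━━━━━━━━━━━━━━━━━━━━━━━━┓              
quencer                    ┃              
───────────────────────────┨              
234567890                  ┃              
···██····                  ┃              
██···█·█·                  ┃              
█··█···█·                  ┃              


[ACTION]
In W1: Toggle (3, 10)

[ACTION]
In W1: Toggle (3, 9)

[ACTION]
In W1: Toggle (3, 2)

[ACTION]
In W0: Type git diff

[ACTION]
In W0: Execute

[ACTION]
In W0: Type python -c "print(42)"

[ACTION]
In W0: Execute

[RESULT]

      ┃+++ b/main.py                     ┃
      ┃@@ -1,3 +1,4 @@                   ┃
      ┃+# updated                        ┃
      ┃ import sys                       ┃
      ┃$ python -c "print(42)"           ┃
      ┃42                                ┃
      ┃$ █                               ┃
      ┗━━━━━━━━━━━━━━━━━━━━━━━━━━━━━━━━━━┛
                                          
                                          
━━━━━━━━━━━━━━━━━━━━━━━━━━━┓              
quencer                    ┃              
───────────────────────────┨              
234567890                  ┃              
···██····                  ┃              
██···█·█·                  ┃              
█··█···█·                  ┃              


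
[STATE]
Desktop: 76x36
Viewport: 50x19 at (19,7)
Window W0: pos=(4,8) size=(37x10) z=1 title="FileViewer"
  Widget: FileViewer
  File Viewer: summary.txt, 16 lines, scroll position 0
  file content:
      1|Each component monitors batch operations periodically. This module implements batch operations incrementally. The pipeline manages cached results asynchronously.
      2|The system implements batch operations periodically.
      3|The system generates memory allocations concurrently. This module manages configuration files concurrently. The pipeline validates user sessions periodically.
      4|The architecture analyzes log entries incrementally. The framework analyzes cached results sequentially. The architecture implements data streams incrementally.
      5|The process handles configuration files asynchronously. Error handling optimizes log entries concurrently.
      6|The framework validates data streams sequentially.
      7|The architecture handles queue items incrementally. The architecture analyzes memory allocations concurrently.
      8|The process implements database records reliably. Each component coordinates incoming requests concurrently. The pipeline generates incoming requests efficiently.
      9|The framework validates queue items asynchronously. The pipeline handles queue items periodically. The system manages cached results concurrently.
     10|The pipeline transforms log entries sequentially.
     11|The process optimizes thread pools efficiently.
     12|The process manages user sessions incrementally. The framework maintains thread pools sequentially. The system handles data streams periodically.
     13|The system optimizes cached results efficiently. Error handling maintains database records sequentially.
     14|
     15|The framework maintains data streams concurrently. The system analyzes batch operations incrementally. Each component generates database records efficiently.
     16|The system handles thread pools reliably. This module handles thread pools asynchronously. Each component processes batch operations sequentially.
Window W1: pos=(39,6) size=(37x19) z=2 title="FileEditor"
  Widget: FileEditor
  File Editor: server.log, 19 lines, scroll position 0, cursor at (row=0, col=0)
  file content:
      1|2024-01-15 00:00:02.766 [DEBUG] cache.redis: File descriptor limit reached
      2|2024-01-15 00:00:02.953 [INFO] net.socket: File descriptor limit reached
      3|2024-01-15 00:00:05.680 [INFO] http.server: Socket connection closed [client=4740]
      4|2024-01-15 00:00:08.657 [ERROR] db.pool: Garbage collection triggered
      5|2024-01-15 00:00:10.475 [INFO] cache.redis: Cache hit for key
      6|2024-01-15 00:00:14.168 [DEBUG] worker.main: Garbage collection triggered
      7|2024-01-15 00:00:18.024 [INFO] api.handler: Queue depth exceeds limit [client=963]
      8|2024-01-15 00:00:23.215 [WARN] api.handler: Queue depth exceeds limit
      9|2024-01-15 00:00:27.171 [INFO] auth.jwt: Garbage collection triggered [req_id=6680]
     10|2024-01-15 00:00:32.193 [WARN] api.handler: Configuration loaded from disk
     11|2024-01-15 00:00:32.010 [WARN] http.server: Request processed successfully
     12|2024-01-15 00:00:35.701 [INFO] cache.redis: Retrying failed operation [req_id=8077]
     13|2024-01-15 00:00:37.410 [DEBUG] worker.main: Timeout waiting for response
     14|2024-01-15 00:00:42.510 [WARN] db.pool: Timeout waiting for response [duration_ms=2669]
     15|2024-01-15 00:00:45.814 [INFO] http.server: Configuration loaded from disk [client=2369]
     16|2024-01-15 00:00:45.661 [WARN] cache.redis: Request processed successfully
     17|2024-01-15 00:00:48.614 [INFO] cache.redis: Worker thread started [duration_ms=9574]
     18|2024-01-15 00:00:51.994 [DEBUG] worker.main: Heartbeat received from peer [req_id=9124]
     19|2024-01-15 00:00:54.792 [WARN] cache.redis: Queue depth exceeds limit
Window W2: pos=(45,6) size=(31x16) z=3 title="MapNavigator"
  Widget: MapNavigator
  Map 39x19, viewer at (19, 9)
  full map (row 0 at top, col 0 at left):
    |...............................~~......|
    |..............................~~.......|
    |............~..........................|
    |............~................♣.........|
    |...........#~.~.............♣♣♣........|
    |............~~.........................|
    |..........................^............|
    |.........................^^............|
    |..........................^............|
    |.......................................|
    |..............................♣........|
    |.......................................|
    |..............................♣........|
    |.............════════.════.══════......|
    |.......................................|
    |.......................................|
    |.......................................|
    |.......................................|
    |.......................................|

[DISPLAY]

                    ┃ File┃ MapNavigator          
━━━━━━━━━━━━━━━━━━━━┠─────┠───────────────────────
                    ┃█024-┃.......~...............
────────────────────┃2024-┃......#~.~.............
 monitors batch oper┃2024-┃.......~~..............
lements batch operat┃2024-┃.....................^.
erates memory alloca┃2024-┃....................^^.
re analyzes log entr┃2024-┃.....................^.
ndles configuration ┃2024-┃..............@........
validates data strea┃2024-┃.......................
━━━━━━━━━━━━━━━━━━━━┃2024-┃.......................
                    ┃2024-┃.......................
                    ┃2024-┃........════════.════.═
                    ┃2024-┃.......................
                    ┃2024-┗━━━━━━━━━━━━━━━━━━━━━━━
                    ┃2024-01-15 00:00:42.510 [WARN
                    ┃2024-01-15 00:00:45.814 [INFO
                    ┗━━━━━━━━━━━━━━━━━━━━━━━━━━━━━
                                                  


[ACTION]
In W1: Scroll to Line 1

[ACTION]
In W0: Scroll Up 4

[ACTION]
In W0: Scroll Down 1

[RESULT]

                    ┃ File┃ MapNavigator          
━━━━━━━━━━━━━━━━━━━━┠─────┠───────────────────────
                    ┃█024-┃.......~...............
────────────────────┃2024-┃......#~.~.............
lements batch operat┃2024-┃.......~~..............
erates memory alloca┃2024-┃.....................^.
re analyzes log entr┃2024-┃....................^^.
ndles configuration ┃2024-┃.....................^.
validates data strea┃2024-┃..............@........
re handles queue ite┃2024-┃.......................
━━━━━━━━━━━━━━━━━━━━┃2024-┃.......................
                    ┃2024-┃.......................
                    ┃2024-┃........════════.════.═
                    ┃2024-┃.......................
                    ┃2024-┗━━━━━━━━━━━━━━━━━━━━━━━
                    ┃2024-01-15 00:00:42.510 [WARN
                    ┃2024-01-15 00:00:45.814 [INFO
                    ┗━━━━━━━━━━━━━━━━━━━━━━━━━━━━━
                                                  


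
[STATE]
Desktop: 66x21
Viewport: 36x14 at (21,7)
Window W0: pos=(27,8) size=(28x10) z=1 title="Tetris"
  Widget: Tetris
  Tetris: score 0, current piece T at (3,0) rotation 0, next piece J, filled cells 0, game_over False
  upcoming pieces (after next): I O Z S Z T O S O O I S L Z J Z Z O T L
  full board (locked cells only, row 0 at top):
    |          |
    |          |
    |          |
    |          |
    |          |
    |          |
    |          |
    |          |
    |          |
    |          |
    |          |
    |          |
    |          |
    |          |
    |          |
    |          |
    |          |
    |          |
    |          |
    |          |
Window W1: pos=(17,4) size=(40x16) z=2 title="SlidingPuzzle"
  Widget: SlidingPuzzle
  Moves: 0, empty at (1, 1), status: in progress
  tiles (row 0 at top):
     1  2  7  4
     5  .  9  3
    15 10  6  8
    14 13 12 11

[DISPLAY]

──┬────┬────┬────┐                 ┃
1 │  2 │  7 │  4 │                 ┃
──┼────┼────┼────┤                 ┃
5 │    │  9 │  3 │                 ┃
──┼────┼────┼────┤                 ┃
5 │ 10 │  6 │  8 │                 ┃
──┼────┼────┼────┤                 ┃
4 │ 13 │ 12 │ 11 │                 ┃
──┴────┴────┴────┘                 ┃
es: 0                              ┃
                                   ┃
                                   ┃
━━━━━━━━━━━━━━━━━━━━━━━━━━━━━━━━━━━┛
                                    


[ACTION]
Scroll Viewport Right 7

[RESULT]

┬────┬────┐                 ┃       
│  7 │  4 │                 ┃       
┼────┼────┤                 ┃       
│  9 │  3 │                 ┃       
┼────┼────┤                 ┃       
│  6 │  8 │                 ┃       
┼────┼────┤                 ┃       
│ 12 │ 11 │                 ┃       
┴────┴────┘                 ┃       
                            ┃       
                            ┃       
                            ┃       
━━━━━━━━━━━━━━━━━━━━━━━━━━━━┛       
                                    


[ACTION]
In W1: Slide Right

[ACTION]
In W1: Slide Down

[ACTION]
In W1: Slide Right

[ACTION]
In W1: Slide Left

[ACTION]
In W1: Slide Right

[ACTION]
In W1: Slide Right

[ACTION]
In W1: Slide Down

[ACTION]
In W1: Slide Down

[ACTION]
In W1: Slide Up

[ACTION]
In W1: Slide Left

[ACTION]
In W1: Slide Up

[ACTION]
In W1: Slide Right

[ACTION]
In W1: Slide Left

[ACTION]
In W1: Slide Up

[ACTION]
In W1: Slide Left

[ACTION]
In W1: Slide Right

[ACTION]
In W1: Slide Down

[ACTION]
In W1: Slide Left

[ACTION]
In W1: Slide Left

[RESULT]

┬────┬────┐                 ┃       
│  7 │  4 │                 ┃       
┼────┼────┤                 ┃       
│  9 │  3 │                 ┃       
┼────┼────┤                 ┃       
│  8 │    │                 ┃       
┼────┼────┤                 ┃       
│ 12 │ 11 │                 ┃       
┴────┴────┘                 ┃       
                            ┃       
                            ┃       
                            ┃       
━━━━━━━━━━━━━━━━━━━━━━━━━━━━┛       
                                    


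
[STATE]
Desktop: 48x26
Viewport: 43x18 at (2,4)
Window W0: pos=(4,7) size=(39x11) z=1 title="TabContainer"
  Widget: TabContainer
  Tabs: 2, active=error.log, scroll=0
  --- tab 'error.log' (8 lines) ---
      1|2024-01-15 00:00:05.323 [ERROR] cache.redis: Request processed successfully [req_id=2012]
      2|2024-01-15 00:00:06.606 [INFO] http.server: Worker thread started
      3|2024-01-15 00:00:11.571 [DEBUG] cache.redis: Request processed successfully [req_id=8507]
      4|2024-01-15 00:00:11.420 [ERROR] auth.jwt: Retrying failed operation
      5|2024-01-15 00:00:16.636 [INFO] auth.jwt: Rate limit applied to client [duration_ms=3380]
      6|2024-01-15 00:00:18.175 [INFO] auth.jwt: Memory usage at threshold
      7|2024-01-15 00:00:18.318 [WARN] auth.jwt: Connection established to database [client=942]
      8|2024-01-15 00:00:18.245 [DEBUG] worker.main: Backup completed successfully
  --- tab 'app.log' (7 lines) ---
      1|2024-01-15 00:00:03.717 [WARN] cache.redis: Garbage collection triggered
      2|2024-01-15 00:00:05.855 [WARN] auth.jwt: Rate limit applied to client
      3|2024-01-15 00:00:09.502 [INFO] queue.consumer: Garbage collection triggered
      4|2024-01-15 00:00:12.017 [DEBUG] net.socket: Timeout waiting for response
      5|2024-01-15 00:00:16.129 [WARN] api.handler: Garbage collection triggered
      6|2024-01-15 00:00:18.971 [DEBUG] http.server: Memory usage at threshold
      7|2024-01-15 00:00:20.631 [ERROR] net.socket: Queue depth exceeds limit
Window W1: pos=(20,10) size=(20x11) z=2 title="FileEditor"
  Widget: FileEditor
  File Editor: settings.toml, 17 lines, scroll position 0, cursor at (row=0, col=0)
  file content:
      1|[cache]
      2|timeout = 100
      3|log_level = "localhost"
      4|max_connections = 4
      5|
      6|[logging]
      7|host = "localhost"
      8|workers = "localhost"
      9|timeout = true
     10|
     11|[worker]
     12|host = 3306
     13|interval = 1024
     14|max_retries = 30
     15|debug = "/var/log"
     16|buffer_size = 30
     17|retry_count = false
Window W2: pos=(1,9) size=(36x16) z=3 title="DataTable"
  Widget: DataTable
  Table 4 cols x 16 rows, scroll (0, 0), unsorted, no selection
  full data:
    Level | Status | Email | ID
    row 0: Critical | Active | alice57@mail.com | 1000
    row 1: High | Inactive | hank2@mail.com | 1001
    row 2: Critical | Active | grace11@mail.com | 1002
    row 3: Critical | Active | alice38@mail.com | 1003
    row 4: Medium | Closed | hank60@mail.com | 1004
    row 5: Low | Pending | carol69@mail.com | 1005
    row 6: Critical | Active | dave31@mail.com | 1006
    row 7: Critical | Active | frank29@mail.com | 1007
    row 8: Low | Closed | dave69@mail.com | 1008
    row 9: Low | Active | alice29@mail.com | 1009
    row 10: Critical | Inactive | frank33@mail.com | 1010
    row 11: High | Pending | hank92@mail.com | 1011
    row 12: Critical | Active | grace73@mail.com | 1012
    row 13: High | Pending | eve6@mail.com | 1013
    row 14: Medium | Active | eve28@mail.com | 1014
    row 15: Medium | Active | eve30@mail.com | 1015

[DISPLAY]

                                           
                                           
                                           
  ┏━━━━━━━━━━━━━━━━━━━━━━━━━━━━━━━━━━━━━┓  
  ┃ TabContainer                        ┃  
━━━━━━━━━━━━━━━━━━━━━━━━━━━━━━━━━━┓─────┨  
 DataTable                        ┃━━┓  ┃  
──────────────────────────────────┨  ┃──┃  
Level   │Status  │Email           ┃──┨he┃  
────────┼────────┼────────────────┃ ▲┃.s┃  
Critical│Active  │alice57@mail.com┃ █┃he┃  
High    │Inactive│hank2@mail.com  ┃a░┃h.┃  
Critical│Active  │grace11@mail.com┃=░┃.j┃  
Critical│Active  │alice38@mail.com┃ ░┃━━┛  
Medium  │Closed  │hank60@mail.com ┃ ░┃     
Low     │Pending │carol69@mail.com┃t▼┃     
Critical│Active  │dave31@mail.com ┃━━┛     
Critical│Active  │frank29@mail.com┃        


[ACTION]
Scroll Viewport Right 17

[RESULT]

                                           
                                           
                                           
━━━━━━━━━━━━━━━━━━━━━━━━━━━━━━━━━━━━━┓     
 TabContainer                        ┃     
━━━━━━━━━━━━━━━━━━━━━━━━━━━━━━━┓─────┨     
taTable                        ┃━━┓  ┃     
───────────────────────────────┨  ┃──┃     
el   │Status  │Email           ┃──┨he┃     
─────┼────────┼────────────────┃ ▲┃.s┃     
tical│Active  │alice57@mail.com┃ █┃he┃     
h    │Inactive│hank2@mail.com  ┃a░┃h.┃     
tical│Active  │grace11@mail.com┃=░┃.j┃     
tical│Active  │alice38@mail.com┃ ░┃━━┛     
ium  │Closed  │hank60@mail.com ┃ ░┃        
     │Pending │carol69@mail.com┃t▼┃        
tical│Active  │dave31@mail.com ┃━━┛        
tical│Active  │frank29@mail.com┃           


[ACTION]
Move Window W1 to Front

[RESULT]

                                           
                                           
                                           
━━━━━━━━━━━━━━━━━━━━━━━━━━━━━━━━━━━━━┓     
 TabContainer                        ┃     
━━━━━━━━━━━━━━━━━━━━━━━━━━━━━━━┓─────┨     
taTable        ┏━━━━━━━━━━━━━━━━━━┓  ┃     
───────────────┃ FileEditor       ┃──┃     
el   │Status  │┠──────────────────┨he┃     
─────┼────────┼┃█cache]          ▲┃.s┃     
tical│Active  │┃timeout = 100    █┃he┃     
h    │Inactive│┃log_level = "loca░┃h.┃     
tical│Active  │┃max_connections =░┃.j┃     
tical│Active  │┃                 ░┃━━┛     
ium  │Closed  │┃[logging]        ░┃        
     │Pending │┃host = "localhost▼┃        
tical│Active  │┗━━━━━━━━━━━━━━━━━━┛        
tical│Active  │frank29@mail.com┃           


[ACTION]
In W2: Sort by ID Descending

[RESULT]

                                           
                                           
                                           
━━━━━━━━━━━━━━━━━━━━━━━━━━━━━━━━━━━━━┓     
 TabContainer                        ┃     
━━━━━━━━━━━━━━━━━━━━━━━━━━━━━━━┓─────┨     
taTable        ┏━━━━━━━━━━━━━━━━━━┓  ┃     
───────────────┃ FileEditor       ┃──┃     
el   │Status  │┠──────────────────┨he┃     
─────┼────────┼┃█cache]          ▲┃.s┃     
ium  │Active  │┃timeout = 100    █┃he┃     
ium  │Active  │┃log_level = "loca░┃h.┃     
h    │Pending │┃max_connections =░┃.j┃     
tical│Active  │┃                 ░┃━━┛     
h    │Pending │┃[logging]        ░┃        
tical│Inactive│┃host = "localhost▼┃        
     │Active  │┗━━━━━━━━━━━━━━━━━━┛        
     │Closed  │dave69@mail.com ┃           


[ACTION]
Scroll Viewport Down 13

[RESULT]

 TabContainer                        ┃     
━━━━━━━━━━━━━━━━━━━━━━━━━━━━━━━┓─────┨     
taTable        ┏━━━━━━━━━━━━━━━━━━┓  ┃     
───────────────┃ FileEditor       ┃──┃     
el   │Status  │┠──────────────────┨he┃     
─────┼────────┼┃█cache]          ▲┃.s┃     
ium  │Active  │┃timeout = 100    █┃he┃     
ium  │Active  │┃log_level = "loca░┃h.┃     
h    │Pending │┃max_connections =░┃.j┃     
tical│Active  │┃                 ░┃━━┛     
h    │Pending │┃[logging]        ░┃        
tical│Inactive│┃host = "localhost▼┃        
     │Active  │┗━━━━━━━━━━━━━━━━━━┛        
     │Closed  │dave69@mail.com ┃           
tical│Active  │frank29@mail.com┃           
tical│Active  │dave31@mail.com ┃           
━━━━━━━━━━━━━━━━━━━━━━━━━━━━━━━┛           
                                           


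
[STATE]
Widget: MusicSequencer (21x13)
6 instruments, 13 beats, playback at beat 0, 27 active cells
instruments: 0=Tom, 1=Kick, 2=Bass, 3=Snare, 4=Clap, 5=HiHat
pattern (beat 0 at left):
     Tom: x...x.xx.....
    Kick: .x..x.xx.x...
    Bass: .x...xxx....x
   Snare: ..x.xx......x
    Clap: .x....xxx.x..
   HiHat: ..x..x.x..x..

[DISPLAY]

      ▼123456789012  
   Tom█···█·██·····  
  Kick·█··█·██·█···  
  Bass·█···███····█  
 Snare··█·██······█  
  Clap·█····███·█··  
 HiHat··█··█·█··█··  
                     
                     
                     
                     
                     
                     


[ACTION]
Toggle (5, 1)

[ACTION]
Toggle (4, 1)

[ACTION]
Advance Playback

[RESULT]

      0▼23456789012  
   Tom█···█·██·····  
  Kick·█··█·██·█···  
  Bass·█···███····█  
 Snare··█·██······█  
  Clap······███·█··  
 HiHat·██··█·█··█··  
                     
                     
                     
                     
                     
                     


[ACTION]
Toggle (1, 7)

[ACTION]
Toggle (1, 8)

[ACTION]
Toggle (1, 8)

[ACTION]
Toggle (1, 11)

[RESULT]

      0▼23456789012  
   Tom█···█·██·····  
  Kick·█··█·█··█·█·  
  Bass·█···███····█  
 Snare··█·██······█  
  Clap······███·█··  
 HiHat·██··█·█··█··  
                     
                     
                     
                     
                     
                     


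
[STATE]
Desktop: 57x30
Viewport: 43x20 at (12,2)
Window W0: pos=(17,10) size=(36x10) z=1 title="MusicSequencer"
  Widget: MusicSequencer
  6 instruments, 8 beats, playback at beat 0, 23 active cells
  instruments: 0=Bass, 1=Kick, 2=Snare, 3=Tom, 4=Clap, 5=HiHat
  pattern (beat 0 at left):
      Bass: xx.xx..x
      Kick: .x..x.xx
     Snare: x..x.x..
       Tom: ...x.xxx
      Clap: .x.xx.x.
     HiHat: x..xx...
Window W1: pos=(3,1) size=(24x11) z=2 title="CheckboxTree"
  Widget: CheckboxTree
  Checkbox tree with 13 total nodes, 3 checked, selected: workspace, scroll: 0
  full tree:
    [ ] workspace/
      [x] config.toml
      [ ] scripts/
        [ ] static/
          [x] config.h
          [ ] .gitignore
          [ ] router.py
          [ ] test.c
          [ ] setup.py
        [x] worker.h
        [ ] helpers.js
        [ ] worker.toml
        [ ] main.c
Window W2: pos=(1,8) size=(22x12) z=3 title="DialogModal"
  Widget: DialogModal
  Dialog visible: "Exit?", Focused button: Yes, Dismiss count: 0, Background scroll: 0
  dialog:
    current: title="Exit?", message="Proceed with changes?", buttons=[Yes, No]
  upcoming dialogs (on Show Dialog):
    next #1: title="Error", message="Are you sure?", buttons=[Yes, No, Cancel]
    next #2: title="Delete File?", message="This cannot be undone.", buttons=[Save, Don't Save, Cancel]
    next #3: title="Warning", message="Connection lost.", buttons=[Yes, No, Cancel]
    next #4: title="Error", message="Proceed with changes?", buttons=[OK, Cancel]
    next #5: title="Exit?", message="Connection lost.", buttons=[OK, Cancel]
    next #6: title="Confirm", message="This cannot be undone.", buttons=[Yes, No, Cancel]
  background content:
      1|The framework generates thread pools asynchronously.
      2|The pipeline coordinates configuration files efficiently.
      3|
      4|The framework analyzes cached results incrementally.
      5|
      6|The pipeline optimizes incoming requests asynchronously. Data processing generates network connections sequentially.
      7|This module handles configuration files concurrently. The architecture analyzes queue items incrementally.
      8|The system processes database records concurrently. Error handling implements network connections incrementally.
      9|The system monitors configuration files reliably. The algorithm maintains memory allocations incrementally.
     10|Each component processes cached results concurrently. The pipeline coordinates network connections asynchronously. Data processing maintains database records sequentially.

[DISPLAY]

xTree         ┃                            
──────────────┨                            
kspace/       ┃                            
onfig.toml    ┃                            
cripts/       ┃                            
 static/      ┃                            
━━━━━━━━━━┓   ┃                            
al        ┃re ┃                            
──────────┨y  ┃━━━━━━━━━━━━━━━━━━━━━━━━━┓  
ork genera┃━━━┛uencer                   ┃  
───────┐in┃─────────────────────────────┨  
t?     │  ┃ ▼1234567                    ┃  
 with c│yz┃s██·██··█                    ┃  
  No   │  ┃k·█··█·██                    ┃  
───────┘iz┃e█··█·█··                    ┃  
e handles ┃m···█·███                    ┃  
 processes┃p·█·██·█·                    ┃  
━━━━━━━━━━┛━━━━━━━━━━━━━━━━━━━━━━━━━━━━━┛  
                                           
                                           


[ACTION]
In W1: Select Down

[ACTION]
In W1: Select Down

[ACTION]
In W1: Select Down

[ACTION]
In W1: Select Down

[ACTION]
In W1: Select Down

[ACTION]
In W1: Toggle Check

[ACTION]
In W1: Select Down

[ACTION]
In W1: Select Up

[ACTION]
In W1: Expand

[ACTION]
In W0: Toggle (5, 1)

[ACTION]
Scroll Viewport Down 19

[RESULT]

──────────┨y  ┃━━━━━━━━━━━━━━━━━━━━━━━━━┓  
ork genera┃━━━┛uencer                   ┃  
───────┐in┃─────────────────────────────┨  
t?     │  ┃ ▼1234567                    ┃  
 with c│yz┃s██·██··█                    ┃  
  No   │  ┃k·█··█·██                    ┃  
───────┘iz┃e█··█·█··                    ┃  
e handles ┃m···█·███                    ┃  
 processes┃p·█·██·█·                    ┃  
━━━━━━━━━━┛━━━━━━━━━━━━━━━━━━━━━━━━━━━━━┛  
                                           
                                           
                                           
                                           
                                           
                                           
                                           
                                           
                                           
                                           


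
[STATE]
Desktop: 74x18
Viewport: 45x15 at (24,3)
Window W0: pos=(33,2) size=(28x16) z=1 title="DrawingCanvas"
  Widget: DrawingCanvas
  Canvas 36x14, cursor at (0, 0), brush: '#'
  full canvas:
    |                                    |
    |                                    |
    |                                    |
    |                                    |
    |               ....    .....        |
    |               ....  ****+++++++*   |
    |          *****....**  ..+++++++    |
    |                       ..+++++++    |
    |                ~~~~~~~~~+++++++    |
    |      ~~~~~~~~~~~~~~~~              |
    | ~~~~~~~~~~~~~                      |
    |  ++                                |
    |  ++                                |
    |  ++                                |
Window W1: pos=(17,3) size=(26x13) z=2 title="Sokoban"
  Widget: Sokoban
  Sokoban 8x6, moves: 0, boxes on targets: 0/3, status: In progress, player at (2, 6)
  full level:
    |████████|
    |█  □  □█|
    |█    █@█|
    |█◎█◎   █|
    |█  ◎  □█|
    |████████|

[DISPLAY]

━━━━━━━━━━━━━━━━━━┓anvas            ┃        
an                ┃─────────────────┨        
──────────────────┨                 ┃        
██                ┃                 ┃        
□█                ┃                 ┃        
@█                ┃                 ┃        
 █                ┃      ....    ...┃        
□█                ┃      ....  ****+┃        
██                ┃ *****....**  ..+┃        
 0  0/3           ┃              ..+┃        
                  ┃       ~~~~~~~~~+┃        
                  ┃~~~~~~~~~~~~~    ┃        
━━━━━━━━━━━━━━━━━━┛~~~~~            ┃        
         ┃  ++                      ┃        
         ┗━━━━━━━━━━━━━━━━━━━━━━━━━━┛        


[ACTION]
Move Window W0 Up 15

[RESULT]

━━━━━━━━━━━━━━━━━━┓                 ┃        
an                ┃                 ┃        
──────────────────┨                 ┃        
██                ┃                 ┃        
□█                ┃      ....    ...┃        
@█                ┃      ....  ****+┃        
 █                ┃ *****....**  ..+┃        
□█                ┃              ..+┃        
██                ┃       ~~~~~~~~~+┃        
 0  0/3           ┃~~~~~~~~~~~~~    ┃        
                  ┃~~~~~            ┃        
                  ┃                 ┃        
━━━━━━━━━━━━━━━━━━┛━━━━━━━━━━━━━━━━━┛        
                                             
                                             


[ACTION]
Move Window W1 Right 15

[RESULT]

        ┏━━━━━━━━━━━━━━━━━━━━━━━━┓  ┃        
        ┃ Sokoban                ┃  ┃        
        ┠────────────────────────┨  ┃        
        ┃████████                ┃  ┃        
        ┃█  □  □█                ┃..┃        
        ┃█    █@█                ┃*+┃        
        ┃█◎█◎   █                ┃.+┃        
        ┃█  ◎  □█                ┃.+┃        
        ┃████████                ┃~+┃        
        ┃Moves: 0  0/3           ┃  ┃        
        ┃                        ┃  ┃        
        ┃                        ┃  ┃        
        ┗━━━━━━━━━━━━━━━━━━━━━━━━┛━━┛        
                                             
                                             


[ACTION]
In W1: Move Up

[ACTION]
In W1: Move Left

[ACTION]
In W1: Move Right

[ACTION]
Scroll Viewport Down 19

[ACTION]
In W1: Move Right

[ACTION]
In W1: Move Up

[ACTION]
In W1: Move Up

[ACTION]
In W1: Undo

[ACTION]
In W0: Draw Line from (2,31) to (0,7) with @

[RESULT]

        ┏━━━━━━━━━━━━━━━━━━━━━━━━┓  ┃        
        ┃ Sokoban                ┃@ ┃        
        ┠────────────────────────┨ @┃        
        ┃████████                ┃  ┃        
        ┃█  □  □█                ┃..┃        
        ┃█    █@█                ┃*+┃        
        ┃█◎█◎   █                ┃.+┃        
        ┃█  ◎  □█                ┃.+┃        
        ┃████████                ┃~+┃        
        ┃Moves: 0  0/3           ┃  ┃        
        ┃                        ┃  ┃        
        ┃                        ┃  ┃        
        ┗━━━━━━━━━━━━━━━━━━━━━━━━┛━━┛        
                                             
                                             
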